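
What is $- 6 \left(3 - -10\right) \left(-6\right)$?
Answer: $468$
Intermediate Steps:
$- 6 \left(3 - -10\right) \left(-6\right) = - 6 \left(3 + 10\right) \left(-6\right) = \left(-6\right) 13 \left(-6\right) = \left(-78\right) \left(-6\right) = 468$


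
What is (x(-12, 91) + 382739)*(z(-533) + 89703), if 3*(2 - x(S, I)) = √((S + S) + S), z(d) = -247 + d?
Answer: 34034477943 - 177846*I ≈ 3.4034e+10 - 1.7785e+5*I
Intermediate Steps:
x(S, I) = 2 - √3*√S/3 (x(S, I) = 2 - √((S + S) + S)/3 = 2 - √(2*S + S)/3 = 2 - √3*√S/3)
(x(-12, 91) + 382739)*(z(-533) + 89703) = ((2 - √3*√(-12)/3) + 382739)*((-247 - 533) + 89703) = ((2 - √3*2*I*√3/3) + 382739)*(-780 + 89703) = ((2 - 2*I) + 382739)*88923 = (382741 - 2*I)*88923 = 34034477943 - 177846*I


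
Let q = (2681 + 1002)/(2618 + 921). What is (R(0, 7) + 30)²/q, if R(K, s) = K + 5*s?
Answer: 14952275/3683 ≈ 4059.8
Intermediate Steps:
q = 3683/3539 ≈ 1.0407
(R(0, 7) + 30)²/q = ((0 + 5*7) + 30)²/(3683/3539) = ((0 + 35) + 30)²*(3539/3683) = (35 + 30)²*(3539/3683) = 65²*(3539/3683) = 4225*(3539/3683) = 14952275/3683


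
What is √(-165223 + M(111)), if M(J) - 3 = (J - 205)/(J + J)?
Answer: I*√2035680837/111 ≈ 406.47*I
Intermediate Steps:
M(J) = 3 + (-205 + J)/(2*J) (M(J) = 3 + (J - 205)/(J + J) = 3 + (-205 + J)/((2*J)) = 3 + (-205 + J)*(1/(2*J)) = 3 + (-205 + J)/(2*J))
√(-165223 + M(111)) = √(-165223 + (½)*(-205 + 7*111)/111) = √(-165223 + (½)*(1/111)*(-205 + 777)) = √(-165223 + (½)*(1/111)*572) = √(-165223 + 286/111) = √(-18339467/111) = I*√2035680837/111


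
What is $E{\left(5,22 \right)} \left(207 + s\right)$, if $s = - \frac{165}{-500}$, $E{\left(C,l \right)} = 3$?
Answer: $\frac{62199}{100} \approx 621.99$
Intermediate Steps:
$s = \frac{33}{100}$ ($s = \left(-165\right) \left(- \frac{1}{500}\right) = \frac{33}{100} \approx 0.33$)
$E{\left(5,22 \right)} \left(207 + s\right) = 3 \left(207 + \frac{33}{100}\right) = 3 \cdot \frac{20733}{100} = \frac{62199}{100}$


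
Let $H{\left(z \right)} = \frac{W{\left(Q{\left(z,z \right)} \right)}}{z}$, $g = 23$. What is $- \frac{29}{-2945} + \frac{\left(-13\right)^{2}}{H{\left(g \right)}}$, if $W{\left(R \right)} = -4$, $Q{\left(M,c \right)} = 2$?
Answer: $- \frac{11447099}{11780} \approx -971.74$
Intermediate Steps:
$H{\left(z \right)} = - \frac{4}{z}$
$- \frac{29}{-2945} + \frac{\left(-13\right)^{2}}{H{\left(g \right)}} = - \frac{29}{-2945} + \frac{\left(-13\right)^{2}}{\left(-4\right) \frac{1}{23}} = \left(-29\right) \left(- \frac{1}{2945}\right) + \frac{169}{\left(-4\right) \frac{1}{23}} = \frac{29}{2945} + \frac{169}{- \frac{4}{23}} = \frac{29}{2945} + 169 \left(- \frac{23}{4}\right) = \frac{29}{2945} - \frac{3887}{4} = - \frac{11447099}{11780}$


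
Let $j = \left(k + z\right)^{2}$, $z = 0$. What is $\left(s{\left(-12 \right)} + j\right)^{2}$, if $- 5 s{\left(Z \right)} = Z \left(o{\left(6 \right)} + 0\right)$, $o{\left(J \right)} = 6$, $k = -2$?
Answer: $\frac{8464}{25} \approx 338.56$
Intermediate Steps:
$s{\left(Z \right)} = - \frac{6 Z}{5}$ ($s{\left(Z \right)} = - \frac{Z \left(6 + 0\right)}{5} = - \frac{Z 6}{5} = - \frac{6 Z}{5}$)
$j = 4$ ($j = \left(-2 + 0\right)^{2} = \left(-2\right)^{2} = 4$)
$\left(s{\left(-12 \right)} + j\right)^{2} = \left(\left(- \frac{6}{5}\right) \left(-12\right) + 4\right)^{2} = \left(\frac{72}{5} + 4\right)^{2} = \left(\frac{92}{5}\right)^{2} = \frac{8464}{25}$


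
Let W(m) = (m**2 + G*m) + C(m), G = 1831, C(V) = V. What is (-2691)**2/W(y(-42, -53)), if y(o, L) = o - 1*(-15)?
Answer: -268203/1805 ≈ -148.59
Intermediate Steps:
y(o, L) = 15 + o (y(o, L) = o + 15 = 15 + o)
W(m) = m**2 + 1832*m (W(m) = (m**2 + 1831*m) + m = m**2 + 1832*m)
(-2691)**2/W(y(-42, -53)) = (-2691)**2/(((15 - 42)*(1832 + (15 - 42)))) = 7241481/((-27*(1832 - 27))) = 7241481/((-27*1805)) = 7241481/(-48735) = 7241481*(-1/48735) = -268203/1805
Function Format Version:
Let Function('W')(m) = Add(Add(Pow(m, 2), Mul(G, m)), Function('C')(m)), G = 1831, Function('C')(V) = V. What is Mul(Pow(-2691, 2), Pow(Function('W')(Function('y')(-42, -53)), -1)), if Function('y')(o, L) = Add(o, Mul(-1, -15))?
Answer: Rational(-268203, 1805) ≈ -148.59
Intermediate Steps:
Function('y')(o, L) = Add(15, o) (Function('y')(o, L) = Add(o, 15) = Add(15, o))
Function('W')(m) = Add(Pow(m, 2), Mul(1832, m)) (Function('W')(m) = Add(Add(Pow(m, 2), Mul(1831, m)), m) = Add(Pow(m, 2), Mul(1832, m)))
Mul(Pow(-2691, 2), Pow(Function('W')(Function('y')(-42, -53)), -1)) = Mul(Pow(-2691, 2), Pow(Mul(Add(15, -42), Add(1832, Add(15, -42))), -1)) = Mul(7241481, Pow(Mul(-27, Add(1832, -27)), -1)) = Mul(7241481, Pow(Mul(-27, 1805), -1)) = Mul(7241481, Pow(-48735, -1)) = Mul(7241481, Rational(-1, 48735)) = Rational(-268203, 1805)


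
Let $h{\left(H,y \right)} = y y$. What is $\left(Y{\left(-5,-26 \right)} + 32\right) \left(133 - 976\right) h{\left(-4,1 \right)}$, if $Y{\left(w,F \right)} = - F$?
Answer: $-48894$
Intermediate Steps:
$h{\left(H,y \right)} = y^{2}$
$\left(Y{\left(-5,-26 \right)} + 32\right) \left(133 - 976\right) h{\left(-4,1 \right)} = \left(\left(-1\right) \left(-26\right) + 32\right) \left(133 - 976\right) 1^{2} = \left(26 + 32\right) \left(-843\right) 1 = 58 \left(-843\right) 1 = \left(-48894\right) 1 = -48894$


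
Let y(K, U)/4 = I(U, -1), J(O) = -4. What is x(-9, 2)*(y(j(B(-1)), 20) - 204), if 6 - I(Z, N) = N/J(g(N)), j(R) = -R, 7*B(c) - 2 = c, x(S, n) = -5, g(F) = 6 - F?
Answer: 905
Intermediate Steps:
B(c) = 2/7 + c/7
I(Z, N) = 6 + N/4 (I(Z, N) = 6 - N/(-4) = 6 - N*(-1)/4 = 6 - (-1)*N/4 = 6 + N/4)
y(K, U) = 23 (y(K, U) = 4*(6 + (¼)*(-1)) = 4*(6 - ¼) = 4*(23/4) = 23)
x(-9, 2)*(y(j(B(-1)), 20) - 204) = -5*(23 - 204) = -5*(-181) = 905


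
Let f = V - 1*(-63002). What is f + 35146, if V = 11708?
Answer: 109856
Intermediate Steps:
f = 74710 (f = 11708 - 1*(-63002) = 11708 + 63002 = 74710)
f + 35146 = 74710 + 35146 = 109856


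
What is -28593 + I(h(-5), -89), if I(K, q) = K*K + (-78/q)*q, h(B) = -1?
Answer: -28670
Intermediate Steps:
I(K, q) = -78 + K² (I(K, q) = K² - 78 = -78 + K²)
-28593 + I(h(-5), -89) = -28593 + (-78 + (-1)²) = -28593 + (-78 + 1) = -28593 - 77 = -28670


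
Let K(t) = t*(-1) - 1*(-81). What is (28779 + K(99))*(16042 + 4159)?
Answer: 581000961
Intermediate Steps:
K(t) = 81 - t (K(t) = -t + 81 = 81 - t)
(28779 + K(99))*(16042 + 4159) = (28779 + (81 - 1*99))*(16042 + 4159) = (28779 + (81 - 99))*20201 = (28779 - 18)*20201 = 28761*20201 = 581000961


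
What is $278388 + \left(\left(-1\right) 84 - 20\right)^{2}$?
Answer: $289204$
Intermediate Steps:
$278388 + \left(\left(-1\right) 84 - 20\right)^{2} = 278388 + \left(-84 - 20\right)^{2} = 278388 + \left(-104\right)^{2} = 278388 + 10816 = 289204$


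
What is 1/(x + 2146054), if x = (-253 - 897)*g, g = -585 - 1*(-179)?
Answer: 1/2612954 ≈ 3.8271e-7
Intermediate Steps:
g = -406 (g = -585 + 179 = -406)
x = 466900 (x = (-253 - 897)*(-406) = -1150*(-406) = 466900)
1/(x + 2146054) = 1/(466900 + 2146054) = 1/2612954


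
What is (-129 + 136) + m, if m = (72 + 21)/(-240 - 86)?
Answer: 2189/326 ≈ 6.7147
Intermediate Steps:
m = -93/326 (m = 93/(-326) = 93*(-1/326) = -93/326 ≈ -0.28528)
(-129 + 136) + m = (-129 + 136) - 93/326 = 7 - 93/326 = 2189/326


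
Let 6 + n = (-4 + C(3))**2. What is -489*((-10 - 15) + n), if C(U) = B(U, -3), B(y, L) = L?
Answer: -8802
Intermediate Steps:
C(U) = -3
n = 43 (n = -6 + (-4 - 3)**2 = -6 + (-7)**2 = -6 + 49 = 43)
-489*((-10 - 15) + n) = -489*((-10 - 15) + 43) = -489*(-25 + 43) = -489*18 = -8802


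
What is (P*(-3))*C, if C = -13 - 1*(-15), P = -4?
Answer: 24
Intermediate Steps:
C = 2 (C = -13 + 15 = 2)
(P*(-3))*C = -4*(-3)*2 = 12*2 = 24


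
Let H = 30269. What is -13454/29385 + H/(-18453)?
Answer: -379240409/180747135 ≈ -2.0982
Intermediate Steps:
-13454/29385 + H/(-18453) = -13454/29385 + 30269/(-18453) = -13454*1/29385 + 30269*(-1/18453) = -13454/29385 - 30269/18453 = -379240409/180747135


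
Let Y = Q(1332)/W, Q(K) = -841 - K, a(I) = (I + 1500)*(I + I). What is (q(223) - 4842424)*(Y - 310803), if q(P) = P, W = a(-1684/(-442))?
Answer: 842278269977091115077/559663928 ≈ 1.5050e+12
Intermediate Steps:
a(I) = 2*I*(1500 + I) (a(I) = (1500 + I)*(2*I) = 2*I*(1500 + I))
W = 559663928/48841 (W = 2*(-1684/(-442))*(1500 - 1684/(-442)) = 2*(-1684*(-1/442))*(1500 - 1684*(-1/442)) = 2*(842/221)*(1500 + 842/221) = 2*(842/221)*(332342/221) = 559663928/48841 ≈ 11459.)
Y = -106131493/559663928 (Y = (-841 - 1*1332)/(559663928/48841) = (-841 - 1332)*(48841/559663928) = -2173*48841/559663928 = -106131493/559663928 ≈ -0.18963)
(q(223) - 4842424)*(Y - 310803) = (223 - 4842424)*(-106131493/559663928 - 310803) = -4842201*(-173945333945677/559663928) = 842278269977091115077/559663928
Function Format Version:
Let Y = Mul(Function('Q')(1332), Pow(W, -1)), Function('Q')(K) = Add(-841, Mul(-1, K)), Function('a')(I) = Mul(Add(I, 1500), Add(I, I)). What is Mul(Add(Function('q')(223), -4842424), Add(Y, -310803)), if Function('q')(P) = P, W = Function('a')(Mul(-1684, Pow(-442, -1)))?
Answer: Rational(842278269977091115077, 559663928) ≈ 1.5050e+12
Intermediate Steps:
Function('a')(I) = Mul(2, I, Add(1500, I)) (Function('a')(I) = Mul(Add(1500, I), Mul(2, I)) = Mul(2, I, Add(1500, I)))
W = Rational(559663928, 48841) (W = Mul(2, Mul(-1684, Pow(-442, -1)), Add(1500, Mul(-1684, Pow(-442, -1)))) = Mul(2, Mul(-1684, Rational(-1, 442)), Add(1500, Mul(-1684, Rational(-1, 442)))) = Mul(2, Rational(842, 221), Add(1500, Rational(842, 221))) = Mul(2, Rational(842, 221), Rational(332342, 221)) = Rational(559663928, 48841) ≈ 11459.)
Y = Rational(-106131493, 559663928) (Y = Mul(Add(-841, Mul(-1, 1332)), Pow(Rational(559663928, 48841), -1)) = Mul(Add(-841, -1332), Rational(48841, 559663928)) = Mul(-2173, Rational(48841, 559663928)) = Rational(-106131493, 559663928) ≈ -0.18963)
Mul(Add(Function('q')(223), -4842424), Add(Y, -310803)) = Mul(Add(223, -4842424), Add(Rational(-106131493, 559663928), -310803)) = Mul(-4842201, Rational(-173945333945677, 559663928)) = Rational(842278269977091115077, 559663928)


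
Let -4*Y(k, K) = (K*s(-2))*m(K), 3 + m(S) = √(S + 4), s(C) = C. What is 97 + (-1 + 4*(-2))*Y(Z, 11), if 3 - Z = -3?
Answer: 491/2 - 99*√15/2 ≈ 53.787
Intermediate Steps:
Z = 6 (Z = 3 - 1*(-3) = 3 + 3 = 6)
m(S) = -3 + √(4 + S) (m(S) = -3 + √(S + 4) = -3 + √(4 + S))
Y(k, K) = K*(-3 + √(4 + K))/2 (Y(k, K) = -K*(-2)*(-3 + √(4 + K))/4 = -(-2*K)*(-3 + √(4 + K))/4 = -(-1)*K*(-3 + √(4 + K))/2 = K*(-3 + √(4 + K))/2)
97 + (-1 + 4*(-2))*Y(Z, 11) = 97 + (-1 + 4*(-2))*((½)*11*(-3 + √(4 + 11))) = 97 + (-1 - 8)*((½)*11*(-3 + √15)) = 97 - 9*(-33/2 + 11*√15/2) = 97 + (297/2 - 99*√15/2) = 491/2 - 99*√15/2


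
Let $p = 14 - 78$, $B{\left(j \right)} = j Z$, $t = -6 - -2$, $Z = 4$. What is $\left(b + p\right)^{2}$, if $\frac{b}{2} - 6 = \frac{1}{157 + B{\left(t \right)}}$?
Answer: $\frac{53728900}{19881} \approx 2702.5$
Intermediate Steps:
$t = -4$ ($t = -6 + 2 = -4$)
$B{\left(j \right)} = 4 j$ ($B{\left(j \right)} = j 4 = 4 j$)
$p = -64$
$b = \frac{1694}{141}$ ($b = 12 + \frac{2}{157 + 4 \left(-4\right)} = 12 + \frac{2}{157 - 16} = 12 + \frac{2}{141} = \frac{1694}{141} \approx 12.014$)
$\left(b + p\right)^{2} = \left(\frac{1694}{141} - 64\right)^{2} = \left(- \frac{7330}{141}\right)^{2} = \frac{53728900}{19881}$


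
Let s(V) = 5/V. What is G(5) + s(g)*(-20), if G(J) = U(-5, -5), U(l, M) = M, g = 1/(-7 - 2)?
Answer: 895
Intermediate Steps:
g = -1/9 (g = 1/(-9) = -1/9 ≈ -0.11111)
G(J) = -5
G(5) + s(g)*(-20) = -5 + (5/(-1/9))*(-20) = -5 + (5*(-9))*(-20) = -5 - 45*(-20) = -5 + 900 = 895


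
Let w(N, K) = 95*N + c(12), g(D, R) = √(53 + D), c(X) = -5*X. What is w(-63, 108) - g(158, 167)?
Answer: -6045 - √211 ≈ -6059.5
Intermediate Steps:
w(N, K) = -60 + 95*N (w(N, K) = 95*N - 5*12 = 95*N - 60 = -60 + 95*N)
w(-63, 108) - g(158, 167) = (-60 + 95*(-63)) - √(53 + 158) = (-60 - 5985) - √211 = -6045 - √211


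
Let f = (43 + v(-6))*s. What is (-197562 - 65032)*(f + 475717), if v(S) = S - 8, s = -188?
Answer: -123488767410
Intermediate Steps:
v(S) = -8 + S
f = -5452 (f = (43 + (-8 - 6))*(-188) = (43 - 14)*(-188) = 29*(-188) = -5452)
(-197562 - 65032)*(f + 475717) = (-197562 - 65032)*(-5452 + 475717) = -262594*470265 = -123488767410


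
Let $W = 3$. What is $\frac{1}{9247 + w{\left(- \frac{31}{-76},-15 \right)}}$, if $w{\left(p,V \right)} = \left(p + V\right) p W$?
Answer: $\frac{5776}{53307535} \approx 0.00010835$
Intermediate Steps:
$w{\left(p,V \right)} = 3 p \left(V + p\right)$ ($w{\left(p,V \right)} = \left(p + V\right) p 3 = \left(V + p\right) p 3 = p \left(V + p\right) 3 = 3 p \left(V + p\right)$)
$\frac{1}{9247 + w{\left(- \frac{31}{-76},-15 \right)}} = \frac{1}{9247 + 3 \left(- \frac{31}{-76}\right) \left(-15 - \frac{31}{-76}\right)} = \frac{1}{9247 + 3 \left(\left(-31\right) \left(- \frac{1}{76}\right)\right) \left(-15 - - \frac{31}{76}\right)} = \frac{1}{9247 + 3 \cdot \frac{31}{76} \left(-15 + \frac{31}{76}\right)} = \frac{1}{9247 + 3 \cdot \frac{31}{76} \left(- \frac{1109}{76}\right)} = \frac{1}{9247 - \frac{103137}{5776}} = \frac{1}{\frac{53307535}{5776}} = \frac{5776}{53307535}$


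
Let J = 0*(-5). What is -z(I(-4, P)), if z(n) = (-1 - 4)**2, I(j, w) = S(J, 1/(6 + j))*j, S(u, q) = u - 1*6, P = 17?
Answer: -25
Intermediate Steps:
J = 0
S(u, q) = -6 + u (S(u, q) = u - 6 = -6 + u)
I(j, w) = -6*j (I(j, w) = (-6 + 0)*j = -6*j)
z(n) = 25 (z(n) = (-5)**2 = 25)
-z(I(-4, P)) = -1*25 = -25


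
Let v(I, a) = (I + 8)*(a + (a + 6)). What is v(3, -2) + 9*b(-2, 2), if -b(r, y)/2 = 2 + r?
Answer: 22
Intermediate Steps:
b(r, y) = -4 - 2*r (b(r, y) = -2*(2 + r) = -4 - 2*r)
v(I, a) = (6 + 2*a)*(8 + I) (v(I, a) = (8 + I)*(a + (6 + a)) = (8 + I)*(6 + 2*a) = (6 + 2*a)*(8 + I))
v(3, -2) + 9*b(-2, 2) = (48 + 6*3 + 16*(-2) + 2*3*(-2)) + 9*(-4 - 2*(-2)) = (48 + 18 - 32 - 12) + 9*(-4 + 4) = 22 + 9*0 = 22 + 0 = 22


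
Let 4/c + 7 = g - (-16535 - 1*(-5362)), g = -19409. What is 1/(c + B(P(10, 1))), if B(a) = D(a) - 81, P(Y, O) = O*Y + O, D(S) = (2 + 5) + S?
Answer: -8243/519313 ≈ -0.015873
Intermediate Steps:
D(S) = 7 + S
P(Y, O) = O + O*Y
B(a) = -74 + a (B(a) = (7 + a) - 81 = -74 + a)
c = -4/8243 (c = 4/(-7 + (-19409 - (-16535 - 1*(-5362)))) = 4/(-7 + (-19409 - (-16535 + 5362))) = 4/(-7 + (-19409 - 1*(-11173))) = 4/(-7 + (-19409 + 11173)) = 4/(-7 - 8236) = 4/(-8243) = 4*(-1/8243) = -4/8243 ≈ -0.00048526)
1/(c + B(P(10, 1))) = 1/(-4/8243 + (-74 + 1*(1 + 10))) = 1/(-4/8243 + (-74 + 1*11)) = 1/(-4/8243 + (-74 + 11)) = 1/(-4/8243 - 63) = 1/(-519313/8243) = -8243/519313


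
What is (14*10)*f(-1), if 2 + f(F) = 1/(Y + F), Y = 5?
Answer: -245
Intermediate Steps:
f(F) = -2 + 1/(5 + F)
(14*10)*f(-1) = (14*10)*((-9 - 2*(-1))/(5 - 1)) = 140*((-9 + 2)/4) = 140*((¼)*(-7)) = 140*(-7/4) = -245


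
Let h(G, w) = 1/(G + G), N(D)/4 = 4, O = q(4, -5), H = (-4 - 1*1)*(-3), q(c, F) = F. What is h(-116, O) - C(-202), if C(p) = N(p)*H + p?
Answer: -8817/232 ≈ -38.004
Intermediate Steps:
H = 15 (H = (-4 - 1)*(-3) = -5*(-3) = 15)
O = -5
N(D) = 16 (N(D) = 4*4 = 16)
h(G, w) = 1/(2*G)
C(p) = 240 + p (C(p) = 16*15 + p = 240 + p)
h(-116, O) - C(-202) = (½)/(-116) - (240 - 202) = (½)*(-1/116) - 1*38 = -1/232 - 38 = -8817/232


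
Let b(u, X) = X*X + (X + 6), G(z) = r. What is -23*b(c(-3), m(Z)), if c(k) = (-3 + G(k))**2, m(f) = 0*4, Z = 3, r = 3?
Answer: -138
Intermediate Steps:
G(z) = 3
m(f) = 0
c(k) = 0 (c(k) = (-3 + 3)**2 = 0**2 = 0)
b(u, X) = 6 + X + X**2 (b(u, X) = X**2 + (6 + X) = 6 + X + X**2)
-23*b(c(-3), m(Z)) = -23*(6 + 0 + 0**2) = -23*(6 + 0 + 0) = -23*6 = -138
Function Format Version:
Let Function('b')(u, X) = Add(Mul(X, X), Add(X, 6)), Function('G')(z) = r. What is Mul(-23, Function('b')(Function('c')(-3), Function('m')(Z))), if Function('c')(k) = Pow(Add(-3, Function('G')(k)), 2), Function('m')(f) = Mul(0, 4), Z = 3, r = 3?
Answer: -138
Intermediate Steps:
Function('G')(z) = 3
Function('m')(f) = 0
Function('c')(k) = 0 (Function('c')(k) = Pow(Add(-3, 3), 2) = Pow(0, 2) = 0)
Function('b')(u, X) = Add(6, X, Pow(X, 2)) (Function('b')(u, X) = Add(Pow(X, 2), Add(6, X)) = Add(6, X, Pow(X, 2)))
Mul(-23, Function('b')(Function('c')(-3), Function('m')(Z))) = Mul(-23, Add(6, 0, Pow(0, 2))) = Mul(-23, Add(6, 0, 0)) = Mul(-23, 6) = -138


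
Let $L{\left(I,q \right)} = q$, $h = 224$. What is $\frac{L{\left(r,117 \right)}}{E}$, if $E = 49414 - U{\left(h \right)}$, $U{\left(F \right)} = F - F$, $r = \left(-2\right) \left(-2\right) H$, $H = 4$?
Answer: $\frac{117}{49414} \approx 0.0023677$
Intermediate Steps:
$r = 16$ ($r = \left(-2\right) \left(-2\right) 4 = 4 \cdot 4 = 16$)
$U{\left(F \right)} = 0$
$E = 49414$ ($E = 49414 - 0 = 49414 + 0 = 49414$)
$\frac{L{\left(r,117 \right)}}{E} = \frac{117}{49414}$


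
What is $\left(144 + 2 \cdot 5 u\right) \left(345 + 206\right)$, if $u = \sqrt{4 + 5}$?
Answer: $95874$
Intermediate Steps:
$u = 3$ ($u = \sqrt{9} = 3$)
$\left(144 + 2 \cdot 5 u\right) \left(345 + 206\right) = \left(144 + 2 \cdot 5 \cdot 3\right) \left(345 + 206\right) = \left(144 + 10 \cdot 3\right) 551 = \left(144 + 30\right) 551 = 174 \cdot 551 = 95874$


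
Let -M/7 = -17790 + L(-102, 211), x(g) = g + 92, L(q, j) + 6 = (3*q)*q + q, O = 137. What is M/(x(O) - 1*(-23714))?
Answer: -31066/7981 ≈ -3.8925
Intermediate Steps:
L(q, j) = -6 + q + 3*q**2 (L(q, j) = -6 + ((3*q)*q + q) = -6 + (3*q**2 + q) = -6 + (q + 3*q**2) = -6 + q + 3*q**2)
x(g) = 92 + g
M = -93198 (M = -7*(-17790 + (-6 - 102 + 3*(-102)**2)) = -7*(-17790 + (-6 - 102 + 3*10404)) = -7*(-17790 + (-6 - 102 + 31212)) = -7*(-17790 + 31104) = -7*13314 = -93198)
M/(x(O) - 1*(-23714)) = -93198/((92 + 137) - 1*(-23714)) = -93198/(229 + 23714) = -93198/23943 = -93198*1/23943 = -31066/7981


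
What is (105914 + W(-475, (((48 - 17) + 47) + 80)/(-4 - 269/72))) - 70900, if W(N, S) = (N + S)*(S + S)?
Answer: 17141495638/310249 ≈ 55251.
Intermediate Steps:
W(N, S) = 2*S*(N + S) (W(N, S) = (N + S)*(2*S) = 2*S*(N + S))
(105914 + W(-475, (((48 - 17) + 47) + 80)/(-4 - 269/72))) - 70900 = (105914 + 2*((((48 - 17) + 47) + 80)/(-4 - 269/72))*(-475 + (((48 - 17) + 47) + 80)/(-4 - 269/72))) - 70900 = (105914 + 2*(((31 + 47) + 80)/(-4 - 269*1/72))*(-475 + ((31 + 47) + 80)/(-4 - 269*1/72))) - 70900 = (105914 + 2*((78 + 80)/(-4 - 269/72))*(-475 + (78 + 80)/(-4 - 269/72))) - 70900 = (105914 + 2*(158/(-557/72))*(-475 + 158/(-557/72))) - 70900 = (105914 + 2*(158*(-72/557))*(-475 + 158*(-72/557))) - 70900 = (105914 + 2*(-11376/557)*(-475 - 11376/557)) - 70900 = (105914 + 2*(-11376/557)*(-275951/557)) - 70900 = (105914 + 6278437152/310249) - 70900 = 39138149738/310249 - 70900 = 17141495638/310249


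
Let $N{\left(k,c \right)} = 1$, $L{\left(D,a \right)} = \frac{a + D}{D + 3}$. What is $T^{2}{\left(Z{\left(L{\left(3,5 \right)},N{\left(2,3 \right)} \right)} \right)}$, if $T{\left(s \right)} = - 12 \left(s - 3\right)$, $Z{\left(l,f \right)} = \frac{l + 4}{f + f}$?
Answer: $16$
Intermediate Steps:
$L{\left(D,a \right)} = \frac{D + a}{3 + D}$
$Z{\left(l,f \right)} = \frac{4 + l}{2 f}$
$T{\left(s \right)} = 36 - 12 s$ ($T{\left(s \right)} = - 12 \left(-3 + s\right) = 36 - 12 s$)
$T^{2}{\left(Z{\left(L{\left(3,5 \right)},N{\left(2,3 \right)} \right)} \right)} = \left(36 - 12 \frac{4 + \frac{3 + 5}{3 + 3}}{2 \cdot 1}\right)^{2} = \left(36 - 12 \cdot \frac{1}{2} \cdot 1 \left(4 + \frac{1}{6} \cdot 8\right)\right)^{2} = \left(36 - 12 \cdot \frac{1}{2} \cdot 1 \left(4 + \frac{4}{3}\right)\right)^{2} = \left(36 - 12 \cdot \frac{1}{2} \cdot 1 \cdot \frac{16}{3}\right)^{2} = \left(36 - 32\right)^{2} = 4^{2} = 16$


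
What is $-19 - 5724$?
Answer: $-5743$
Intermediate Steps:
$-19 - 5724 = -5743$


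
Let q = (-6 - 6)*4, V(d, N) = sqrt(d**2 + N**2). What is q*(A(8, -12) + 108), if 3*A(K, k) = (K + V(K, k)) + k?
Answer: -5120 - 64*sqrt(13) ≈ -5350.8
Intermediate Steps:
V(d, N) = sqrt(N**2 + d**2)
A(K, k) = K/3 + k/3 + sqrt(K**2 + k**2)/3 (A(K, k) = ((K + sqrt(k**2 + K**2)) + k)/3 = ((K + sqrt(K**2 + k**2)) + k)/3 = (K + k + sqrt(K**2 + k**2))/3 = K/3 + k/3 + sqrt(K**2 + k**2)/3)
q = -48 (q = -12*4 = -48)
q*(A(8, -12) + 108) = -48*(((1/3)*8 + (1/3)*(-12) + sqrt(8**2 + (-12)**2)/3) + 108) = -48*((8/3 - 4 + sqrt(64 + 144)/3) + 108) = -48*((8/3 - 4 + sqrt(208)/3) + 108) = -48*((8/3 - 4 + (4*sqrt(13))/3) + 108) = -48*((8/3 - 4 + 4*sqrt(13)/3) + 108) = -48*((-4/3 + 4*sqrt(13)/3) + 108) = -48*(320/3 + 4*sqrt(13)/3) = -5120 - 64*sqrt(13)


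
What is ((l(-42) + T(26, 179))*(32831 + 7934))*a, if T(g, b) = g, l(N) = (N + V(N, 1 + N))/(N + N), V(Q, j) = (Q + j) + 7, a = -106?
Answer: -2486787295/21 ≈ -1.1842e+8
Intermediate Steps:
V(Q, j) = 7 + Q + j
l(N) = (8 + 3*N)/(2*N) (l(N) = (N + (7 + N + (1 + N)))/(N + N) = (N + (8 + 2*N))/((2*N)) = (8 + 3*N)*(1/(2*N)) = (8 + 3*N)/(2*N))
((l(-42) + T(26, 179))*(32831 + 7934))*a = (((3/2 + 4/(-42)) + 26)*(32831 + 7934))*(-106) = (((3/2 + 4*(-1/42)) + 26)*40765)*(-106) = (((3/2 - 2/21) + 26)*40765)*(-106) = ((59/42 + 26)*40765)*(-106) = ((1151/42)*40765)*(-106) = (46920515/42)*(-106) = -2486787295/21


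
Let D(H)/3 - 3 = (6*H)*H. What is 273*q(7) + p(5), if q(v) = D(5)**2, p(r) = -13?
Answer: 57515900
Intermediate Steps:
D(H) = 9 + 18*H**2 (D(H) = 9 + 3*((6*H)*H) = 9 + 3*(6*H**2) = 9 + 18*H**2)
q(v) = 210681 (q(v) = (9 + 18*5**2)**2 = (9 + 18*25)**2 = (9 + 450)**2 = 459**2 = 210681)
273*q(7) + p(5) = 273*210681 - 13 = 57515913 - 13 = 57515900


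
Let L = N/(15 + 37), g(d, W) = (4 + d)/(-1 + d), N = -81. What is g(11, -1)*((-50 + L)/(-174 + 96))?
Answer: 2681/2704 ≈ 0.99149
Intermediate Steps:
g(d, W) = (4 + d)/(-1 + d)
L = -81/52 (L = -81/(15 + 37) = -81/52 ≈ -1.5577)
g(11, -1)*((-50 + L)/(-174 + 96)) = ((4 + 11)/(-1 + 11))*((-50 - 81/52)/(-174 + 96)) = (15/10)*(-2681/52/(-78)) = ((⅒)*15)*(-2681/52*(-1/78)) = (3/2)*(2681/4056) = 2681/2704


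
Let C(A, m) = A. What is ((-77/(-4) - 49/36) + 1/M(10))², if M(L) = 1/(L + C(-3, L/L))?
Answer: 50176/81 ≈ 619.46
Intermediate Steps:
M(L) = 1/(-3 + L) (M(L) = 1/(L - 3) = 1/(-3 + L))
((-77/(-4) - 49/36) + 1/M(10))² = ((-77/(-4) - 49/36) + 1/(1/(-3 + 10)))² = ((-77*(-¼) - 49*1/36) + 1/(1/7))² = ((77/4 - 49/36) + 1/(⅐))² = (161/9 + 7)² = (224/9)² = 50176/81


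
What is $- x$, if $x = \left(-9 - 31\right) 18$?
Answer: $720$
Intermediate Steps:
$x = -720$ ($x = \left(-9 - 31\right) 18 = \left(-40\right) 18 = -720$)
$- x = \left(-1\right) \left(-720\right) = 720$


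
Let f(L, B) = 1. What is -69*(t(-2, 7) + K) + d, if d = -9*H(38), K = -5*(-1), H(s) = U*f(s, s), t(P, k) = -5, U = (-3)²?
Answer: -81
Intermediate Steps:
U = 9
H(s) = 9 (H(s) = 9*1 = 9)
K = 5
d = -81 (d = -9*9 = -81)
-69*(t(-2, 7) + K) + d = -69*(-5 + 5) - 81 = -69*0 - 81 = 0 - 81 = -81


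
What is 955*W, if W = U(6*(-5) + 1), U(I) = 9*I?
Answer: -249255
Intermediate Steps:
W = -261 (W = 9*(6*(-5) + 1) = 9*(-30 + 1) = 9*(-29) = -261)
955*W = 955*(-261) = -249255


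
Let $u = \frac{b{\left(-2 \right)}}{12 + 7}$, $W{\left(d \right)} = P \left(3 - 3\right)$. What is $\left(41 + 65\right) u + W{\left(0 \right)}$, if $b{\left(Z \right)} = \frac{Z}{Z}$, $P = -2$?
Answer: $\frac{106}{19} \approx 5.5789$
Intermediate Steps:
$W{\left(d \right)} = 0$ ($W{\left(d \right)} = - 2 \left(3 - 3\right) = \left(-2\right) 0 = 0$)
$b{\left(Z \right)} = 1$
$u = \frac{1}{19}$ ($u = 1 \frac{1}{12 + 7} = 1 \cdot \frac{1}{19} = \frac{1}{19} \approx 0.052632$)
$\left(41 + 65\right) u + W{\left(0 \right)} = \left(41 + 65\right) \frac{1}{19} + 0 = 106 \cdot \frac{1}{19} + 0 = \frac{106}{19} + 0 = \frac{106}{19}$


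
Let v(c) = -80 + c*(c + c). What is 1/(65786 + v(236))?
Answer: 1/177098 ≈ 5.6466e-6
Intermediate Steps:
v(c) = -80 + 2*c² (v(c) = -80 + c*(2*c) = -80 + 2*c²)
1/(65786 + v(236)) = 1/(65786 + (-80 + 2*236²)) = 1/(65786 + (-80 + 2*55696)) = 1/(65786 + (-80 + 111392)) = 1/(65786 + 111312) = 1/177098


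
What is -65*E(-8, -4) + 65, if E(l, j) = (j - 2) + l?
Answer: 975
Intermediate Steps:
E(l, j) = -2 + j + l (E(l, j) = (-2 + j) + l = -2 + j + l)
-65*E(-8, -4) + 65 = -65*(-2 - 4 - 8) + 65 = -65*(-14) + 65 = 910 + 65 = 975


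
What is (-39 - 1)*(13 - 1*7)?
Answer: -240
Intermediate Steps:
(-39 - 1)*(13 - 1*7) = -40*(13 - 7) = -40*6 = -240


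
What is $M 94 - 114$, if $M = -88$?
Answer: $-8386$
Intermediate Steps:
$M 94 - 114 = \left(-88\right) 94 - 114 = -8272 - 114 = -8386$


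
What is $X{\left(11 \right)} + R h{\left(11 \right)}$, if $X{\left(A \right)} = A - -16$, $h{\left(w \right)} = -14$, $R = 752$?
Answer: $-10501$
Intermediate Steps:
$X{\left(A \right)} = 16 + A$ ($X{\left(A \right)} = A + 16 = 16 + A$)
$X{\left(11 \right)} + R h{\left(11 \right)} = \left(16 + 11\right) + 752 \left(-14\right) = 27 - 10528 = -10501$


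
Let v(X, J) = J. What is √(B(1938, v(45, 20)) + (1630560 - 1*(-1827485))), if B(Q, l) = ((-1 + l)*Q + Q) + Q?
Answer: √3498743 ≈ 1870.5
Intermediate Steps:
B(Q, l) = 2*Q + Q*(-1 + l) (B(Q, l) = (Q*(-1 + l) + Q) + Q = (Q + Q*(-1 + l)) + Q = 2*Q + Q*(-1 + l))
√(B(1938, v(45, 20)) + (1630560 - 1*(-1827485))) = √(1938*(1 + 20) + (1630560 - 1*(-1827485))) = √(1938*21 + (1630560 + 1827485)) = √(40698 + 3458045) = √3498743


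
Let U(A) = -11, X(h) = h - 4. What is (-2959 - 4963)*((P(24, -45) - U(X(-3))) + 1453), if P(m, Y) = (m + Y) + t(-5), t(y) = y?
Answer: -11391836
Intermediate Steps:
X(h) = -4 + h
P(m, Y) = -5 + Y + m (P(m, Y) = (m + Y) - 5 = (Y + m) - 5 = -5 + Y + m)
(-2959 - 4963)*((P(24, -45) - U(X(-3))) + 1453) = (-2959 - 4963)*(((-5 - 45 + 24) - 1*(-11)) + 1453) = -7922*((-26 + 11) + 1453) = -7922*(-15 + 1453) = -7922*1438 = -11391836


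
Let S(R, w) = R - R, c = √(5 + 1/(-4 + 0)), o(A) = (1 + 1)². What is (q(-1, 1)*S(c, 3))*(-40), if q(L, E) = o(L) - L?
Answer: 0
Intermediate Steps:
o(A) = 4 (o(A) = 2² = 4)
q(L, E) = 4 - L
c = √19/2 (c = √(5 + 1/(-4)) = √(5 - ¼) = √(19/4) = √19/2 ≈ 2.1795)
S(R, w) = 0
(q(-1, 1)*S(c, 3))*(-40) = ((4 - 1*(-1))*0)*(-40) = ((4 + 1)*0)*(-40) = (5*0)*(-40) = 0*(-40) = 0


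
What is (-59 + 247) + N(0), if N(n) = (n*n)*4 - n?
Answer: 188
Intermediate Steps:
N(n) = -n + 4*n² (N(n) = n²*4 - n = 4*n² - n = -n + 4*n²)
(-59 + 247) + N(0) = (-59 + 247) + 0*(-1 + 4*0) = 188 + 0*(-1 + 0) = 188 + 0*(-1) = 188 + 0 = 188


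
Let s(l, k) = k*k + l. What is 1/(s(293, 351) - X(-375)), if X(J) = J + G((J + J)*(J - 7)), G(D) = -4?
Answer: 1/123873 ≈ 8.0728e-6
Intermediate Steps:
s(l, k) = l + k² (s(l, k) = k² + l = l + k²)
X(J) = -4 + J (X(J) = J - 4 = -4 + J)
1/(s(293, 351) - X(-375)) = 1/((293 + 351²) - (-4 - 375)) = 1/((293 + 123201) - 1*(-379)) = 1/(123494 + 379) = 1/123873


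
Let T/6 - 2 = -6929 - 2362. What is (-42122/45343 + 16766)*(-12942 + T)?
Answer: -52206026632416/45343 ≈ -1.1514e+9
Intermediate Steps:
T = -55734 (T = 12 + 6*(-6929 - 2362) = 12 + 6*(-9291) = 12 - 55746 = -55734)
(-42122/45343 + 16766)*(-12942 + T) = (-42122/45343 + 16766)*(-12942 - 55734) = (-42122*1/45343 + 16766)*(-68676) = (-42122/45343 + 16766)*(-68676) = (760178616/45343)*(-68676) = -52206026632416/45343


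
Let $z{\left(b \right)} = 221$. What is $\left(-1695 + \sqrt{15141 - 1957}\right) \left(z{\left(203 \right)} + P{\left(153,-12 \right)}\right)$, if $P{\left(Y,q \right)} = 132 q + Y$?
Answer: $2050950 - 9680 \sqrt{206} \approx 1.912 \cdot 10^{6}$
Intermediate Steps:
$P{\left(Y,q \right)} = Y + 132 q$
$\left(-1695 + \sqrt{15141 - 1957}\right) \left(z{\left(203 \right)} + P{\left(153,-12 \right)}\right) = \left(-1695 + \sqrt{15141 - 1957}\right) \left(221 + \left(153 + 132 \left(-12\right)\right)\right) = \left(-1695 + \sqrt{13184}\right) \left(221 + \left(153 - 1584\right)\right) = \left(-1695 + 8 \sqrt{206}\right) \left(221 - 1431\right) = \left(-1695 + 8 \sqrt{206}\right) \left(-1210\right) = 2050950 - 9680 \sqrt{206}$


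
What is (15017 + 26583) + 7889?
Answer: 49489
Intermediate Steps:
(15017 + 26583) + 7889 = 41600 + 7889 = 49489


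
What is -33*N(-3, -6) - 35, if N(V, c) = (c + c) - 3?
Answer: 460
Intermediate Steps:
N(V, c) = -3 + 2*c (N(V, c) = 2*c - 3 = -3 + 2*c)
-33*N(-3, -6) - 35 = -33*(-3 + 2*(-6)) - 35 = -33*(-3 - 12) - 35 = -33*(-15) - 35 = 495 - 35 = 460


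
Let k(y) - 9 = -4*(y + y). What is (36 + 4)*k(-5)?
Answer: 1960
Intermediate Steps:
k(y) = 9 - 8*y (k(y) = 9 - 4*(y + y) = 9 - 8*y)
(36 + 4)*k(-5) = (36 + 4)*(9 - 8*(-5)) = 40*(9 + 40) = 40*49 = 1960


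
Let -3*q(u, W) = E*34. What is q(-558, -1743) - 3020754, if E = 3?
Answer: -3020788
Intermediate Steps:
q(u, W) = -34
q(-558, -1743) - 3020754 = -34 - 3020754 = -3020788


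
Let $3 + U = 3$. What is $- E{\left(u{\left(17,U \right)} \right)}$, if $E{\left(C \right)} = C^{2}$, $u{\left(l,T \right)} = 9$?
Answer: $-81$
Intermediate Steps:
$U = 0$ ($U = -3 + 3 = 0$)
$- E{\left(u{\left(17,U \right)} \right)} = - 9^{2} = \left(-1\right) 81 = -81$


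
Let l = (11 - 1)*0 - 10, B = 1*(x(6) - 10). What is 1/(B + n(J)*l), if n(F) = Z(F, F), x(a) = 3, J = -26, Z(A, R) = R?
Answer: 1/253 ≈ 0.0039526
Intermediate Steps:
n(F) = F
B = -7 (B = 1*(3 - 10) = 1*(-7) = -7)
l = -10 (l = 10*0 - 10 = 0 - 10 = -10)
1/(B + n(J)*l) = 1/(-7 - 26*(-10)) = 1/(-7 + 260) = 1/253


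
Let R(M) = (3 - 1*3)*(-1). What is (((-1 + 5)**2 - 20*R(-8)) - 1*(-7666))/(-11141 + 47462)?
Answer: 7682/36321 ≈ 0.21150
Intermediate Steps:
R(M) = 0 (R(M) = (3 - 3)*(-1) = 0*(-1) = 0)
(((-1 + 5)**2 - 20*R(-8)) - 1*(-7666))/(-11141 + 47462) = (((-1 + 5)**2 - 20*0) - 1*(-7666))/(-11141 + 47462) = ((4**2 + 0) + 7666)/36321 = ((16 + 0) + 7666)*(1/36321) = (16 + 7666)*(1/36321) = 7682*(1/36321) = 7682/36321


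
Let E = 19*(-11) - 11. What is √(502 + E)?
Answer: √282 ≈ 16.793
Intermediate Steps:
E = -220 (E = -209 - 11 = -220)
√(502 + E) = √(502 - 220) = √282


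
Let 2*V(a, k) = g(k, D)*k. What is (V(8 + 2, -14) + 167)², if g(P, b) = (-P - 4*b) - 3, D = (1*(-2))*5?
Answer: 36100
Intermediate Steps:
D = -10 (D = -2*5 = -10)
g(P, b) = -3 - P - 4*b
V(a, k) = k*(37 - k)/2 (V(a, k) = ((-3 - k - 4*(-10))*k)/2 = ((-3 - k + 40)*k)/2 = ((37 - k)*k)/2 = (k*(37 - k))/2 = k*(37 - k)/2)
(V(8 + 2, -14) + 167)² = ((½)*(-14)*(37 - 1*(-14)) + 167)² = ((½)*(-14)*(37 + 14) + 167)² = ((½)*(-14)*51 + 167)² = (-357 + 167)² = (-190)² = 36100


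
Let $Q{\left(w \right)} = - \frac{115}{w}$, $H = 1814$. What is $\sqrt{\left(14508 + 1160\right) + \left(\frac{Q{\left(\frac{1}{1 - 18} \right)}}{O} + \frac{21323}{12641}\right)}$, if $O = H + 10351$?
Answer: $\frac{\sqrt{14822172080328689382}}{30755553} \approx 125.18$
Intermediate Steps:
$O = 12165$ ($O = 1814 + 10351 = 12165$)
$\sqrt{\left(14508 + 1160\right) + \left(\frac{Q{\left(\frac{1}{1 - 18} \right)}}{O} + \frac{21323}{12641}\right)} = \sqrt{\left(14508 + 1160\right) + \left(\frac{\left(-115\right) \frac{1}{\frac{1}{1 - 18}}}{12165} + \frac{21323}{12641}\right)} = \sqrt{15668 + \left(- \frac{115}{\frac{1}{-17}} \cdot \frac{1}{12165} + 21323 \cdot \frac{1}{12641}\right)} = \sqrt{15668 + \left(- \frac{115}{- \frac{1}{17}} \cdot \frac{1}{12165} + \frac{21323}{12641}\right)} = \sqrt{15668 + \left(\left(-115\right) \left(-17\right) \frac{1}{12165} + \frac{21323}{12641}\right)} = \sqrt{15668 + \left(1955 \cdot \frac{1}{12165} + \frac{21323}{12641}\right)} = \sqrt{15668 + \left(\frac{391}{2433} + \frac{21323}{12641}\right)} = \sqrt{15668 + \frac{56821490}{30755553}} = \sqrt{\frac{481934825894}{30755553}} = \frac{\sqrt{14822172080328689382}}{30755553}$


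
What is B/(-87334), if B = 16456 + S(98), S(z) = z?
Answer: -8277/43667 ≈ -0.18955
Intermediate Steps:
B = 16554 (B = 16456 + 98 = 16554)
B/(-87334) = 16554/(-87334) = 16554*(-1/87334) = -8277/43667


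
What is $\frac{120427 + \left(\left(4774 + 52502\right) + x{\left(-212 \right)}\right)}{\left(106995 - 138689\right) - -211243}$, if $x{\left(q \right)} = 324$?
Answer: $\frac{178027}{179549} \approx 0.99152$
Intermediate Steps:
$\frac{120427 + \left(\left(4774 + 52502\right) + x{\left(-212 \right)}\right)}{\left(106995 - 138689\right) - -211243} = \frac{120427 + \left(\left(4774 + 52502\right) + 324\right)}{\left(106995 - 138689\right) - -211243} = \frac{120427 + \left(57276 + 324\right)}{-31694 + \left(-33652 + 244895\right)} = \frac{120427 + 57600}{-31694 + 211243} = \frac{178027}{179549}$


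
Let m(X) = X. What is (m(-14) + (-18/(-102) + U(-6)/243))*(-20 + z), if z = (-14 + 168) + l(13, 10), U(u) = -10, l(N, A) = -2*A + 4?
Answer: -6758450/4131 ≈ -1636.0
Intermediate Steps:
l(N, A) = 4 - 2*A
z = 138 (z = (-14 + 168) + (4 - 2*10) = 154 + (4 - 20) = 154 - 16 = 138)
(m(-14) + (-18/(-102) + U(-6)/243))*(-20 + z) = (-14 + (-18/(-102) - 10/243))*(-20 + 138) = (-14 + (-18*(-1/102) - 10*1/243))*118 = (-14 + (3/17 - 10/243))*118 = (-14 + 559/4131)*118 = -57275/4131*118 = -6758450/4131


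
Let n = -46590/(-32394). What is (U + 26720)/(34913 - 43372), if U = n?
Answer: -144269045/45670141 ≈ -3.1589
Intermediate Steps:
n = 7765/5399 (n = -46590*(-1/32394) = 7765/5399 ≈ 1.4382)
U = 7765/5399 ≈ 1.4382
(U + 26720)/(34913 - 43372) = (7765/5399 + 26720)/(34913 - 43372) = (144269045/5399)/(-8459) = (144269045/5399)*(-1/8459) = -144269045/45670141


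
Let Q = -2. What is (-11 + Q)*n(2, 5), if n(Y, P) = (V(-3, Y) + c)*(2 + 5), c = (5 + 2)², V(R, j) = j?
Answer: -4641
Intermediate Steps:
c = 49 (c = 7² = 49)
n(Y, P) = 343 + 7*Y (n(Y, P) = (Y + 49)*(2 + 5) = (49 + Y)*7 = 343 + 7*Y)
(-11 + Q)*n(2, 5) = (-11 - 2)*(343 + 7*2) = -13*(343 + 14) = -13*357 = -4641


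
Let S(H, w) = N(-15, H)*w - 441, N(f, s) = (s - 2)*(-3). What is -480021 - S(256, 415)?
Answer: -163350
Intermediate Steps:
N(f, s) = 6 - 3*s (N(f, s) = (-2 + s)*(-3) = 6 - 3*s)
S(H, w) = -441 + w*(6 - 3*H) (S(H, w) = (6 - 3*H)*w - 441 = w*(6 - 3*H) - 441 = -441 + w*(6 - 3*H))
-480021 - S(256, 415) = -480021 - (-441 - 3*415*(-2 + 256)) = -480021 - (-441 - 3*415*254) = -480021 - (-441 - 316230) = -480021 - 1*(-316671) = -480021 + 316671 = -163350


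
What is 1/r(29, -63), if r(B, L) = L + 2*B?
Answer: -⅕ ≈ -0.20000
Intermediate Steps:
1/r(29, -63) = 1/(-63 + 2*29) = 1/(-63 + 58) = 1/(-5) = -⅕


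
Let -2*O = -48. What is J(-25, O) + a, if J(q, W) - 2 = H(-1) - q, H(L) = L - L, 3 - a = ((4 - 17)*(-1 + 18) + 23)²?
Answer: -39174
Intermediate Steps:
a = -39201 (a = 3 - ((4 - 17)*(-1 + 18) + 23)² = 3 - (-13*17 + 23)² = 3 - (-221 + 23)² = 3 - 1*(-198)² = 3 - 1*39204 = 3 - 39204 = -39201)
H(L) = 0
O = 24 (O = -½*(-48) = 24)
J(q, W) = 2 - q (J(q, W) = 2 + (0 - q) = 2 - q)
J(-25, O) + a = (2 - 1*(-25)) - 39201 = (2 + 25) - 39201 = 27 - 39201 = -39174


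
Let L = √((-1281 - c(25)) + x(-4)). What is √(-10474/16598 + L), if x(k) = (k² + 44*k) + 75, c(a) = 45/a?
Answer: √(-1086546575 + 344367005*I*√34195)/41495 ≈ 4.2637 + 4.3371*I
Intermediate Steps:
x(k) = 75 + k² + 44*k
L = I*√34195/5 (L = √((-1281 - 45/25) + (75 + (-4)² + 44*(-4))) = √((-1281 - 45/25) + (75 + 16 - 176)) = √((-1281 - 1*9/5) - 85) = √((-1281 - 9/5) - 85) = √(-6414/5 - 85) = √(-6839/5) = I*√34195/5 ≈ 36.984*I)
√(-10474/16598 + L) = √(-10474/16598 + I*√34195/5) = √(-10474*1/16598 + I*√34195/5) = √(-5237/8299 + I*√34195/5)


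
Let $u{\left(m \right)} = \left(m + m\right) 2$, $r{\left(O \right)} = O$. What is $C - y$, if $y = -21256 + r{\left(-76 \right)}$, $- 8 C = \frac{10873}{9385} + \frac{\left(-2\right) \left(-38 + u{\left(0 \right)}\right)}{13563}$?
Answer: $\frac{21722441589521}{1018310040} \approx 21332.0$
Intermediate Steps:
$u{\left(m \right)} = 4 m$ ($u{\left(m \right)} = 2 m 2 = 4 m$)
$C = - \frac{148183759}{1018310040}$ ($C = - \frac{\frac{10873}{9385} + \frac{\left(-2\right) \left(-38 + 4 \cdot 0\right)}{13563}}{8} = - \frac{10873 \cdot \frac{1}{9385} + - 2 \left(-38 + 0\right) \frac{1}{13563}}{8} = - \frac{\frac{10873}{9385} + \left(-2\right) \left(-38\right) \frac{1}{13563}}{8} = - \frac{\frac{10873}{9385} + 76 \cdot \frac{1}{13563}}{8} = - \frac{\frac{10873}{9385} + \frac{76}{13563}}{8} = \left(- \frac{1}{8}\right) \frac{148183759}{127288755} = - \frac{148183759}{1018310040} \approx -0.14552$)
$y = -21332$ ($y = -21256 - 76 = -21332$)
$C - y = - \frac{148183759}{1018310040} - -21332 = - \frac{148183759}{1018310040} + 21332 = \frac{21722441589521}{1018310040}$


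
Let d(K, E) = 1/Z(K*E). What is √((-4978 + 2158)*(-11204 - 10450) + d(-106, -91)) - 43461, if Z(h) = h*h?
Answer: -43461 + √5681745228912481/9646 ≈ -35647.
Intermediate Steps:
Z(h) = h²
d(K, E) = 1/(E²*K²) (d(K, E) = 1/((K*E)²) = 1/((E*K)²) = 1/(E²*K²))
√((-4978 + 2158)*(-11204 - 10450) + d(-106, -91)) - 43461 = √((-4978 + 2158)*(-11204 - 10450) + 1/((-91)²*(-106)²)) - 43461 = √(-2820*(-21654) + (1/8281)*(1/11236)) - 43461 = √(61064280 + 1/93045316) - 43461 = √(5681745228912481/93045316) - 43461 = √5681745228912481/9646 - 43461 = -43461 + √5681745228912481/9646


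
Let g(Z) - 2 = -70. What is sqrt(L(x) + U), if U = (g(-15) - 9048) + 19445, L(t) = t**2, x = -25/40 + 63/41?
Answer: sqrt(1111324537)/328 ≈ 101.64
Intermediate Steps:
g(Z) = -68 (g(Z) = 2 - 70 = -68)
x = 299/328 (x = -25*1/40 + 63*(1/41) = -5/8 + 63/41 = 299/328 ≈ 0.91158)
U = 10329 (U = (-68 - 9048) + 19445 = -9116 + 19445 = 10329)
sqrt(L(x) + U) = sqrt((299/328)**2 + 10329) = sqrt(89401/107584 + 10329) = sqrt(1111324537/107584) = sqrt(1111324537)/328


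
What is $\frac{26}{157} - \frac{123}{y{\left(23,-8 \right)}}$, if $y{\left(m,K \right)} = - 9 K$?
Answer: $- \frac{5813}{3768} \approx -1.5427$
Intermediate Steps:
$\frac{26}{157} - \frac{123}{y{\left(23,-8 \right)}} = \frac{26}{157} - \frac{123}{\left(-9\right) \left(-8\right)} = 26 \cdot \frac{1}{157} - \frac{123}{72} = \frac{26}{157} - \frac{41}{24} = - \frac{5813}{3768}$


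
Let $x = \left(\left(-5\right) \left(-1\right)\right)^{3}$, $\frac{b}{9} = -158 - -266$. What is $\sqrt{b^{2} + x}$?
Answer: $\sqrt{944909} \approx 972.06$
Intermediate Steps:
$b = 972$ ($b = 9 \left(-158 - -266\right) = 9 \left(-158 + 266\right) = 9 \cdot 108 = 972$)
$x = 125$ ($x = 5^{3} = 125$)
$\sqrt{b^{2} + x} = \sqrt{972^{2} + 125} = \sqrt{944784 + 125} = \sqrt{944909}$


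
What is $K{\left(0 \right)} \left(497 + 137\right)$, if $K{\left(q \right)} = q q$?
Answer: $0$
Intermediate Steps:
$K{\left(q \right)} = q^{2}$
$K{\left(0 \right)} \left(497 + 137\right) = 0^{2} \left(497 + 137\right) = 0 \cdot 634 = 0$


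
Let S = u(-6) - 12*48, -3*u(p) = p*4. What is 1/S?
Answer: -1/568 ≈ -0.0017606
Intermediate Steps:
u(p) = -4*p/3 (u(p) = -p*4/3 = -4*p/3)
S = -568 (S = -4/3*(-6) - 12*48 = 8 - 576 = -568)
1/S = 1/(-568) = -1/568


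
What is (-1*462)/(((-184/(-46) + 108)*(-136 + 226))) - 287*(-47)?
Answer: 3237349/240 ≈ 13489.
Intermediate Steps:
(-1*462)/(((-184/(-46) + 108)*(-136 + 226))) - 287*(-47) = -462*1/(90*(-184*(-1/46) + 108)) + 13489 = -462*1/(90*(4 + 108)) + 13489 = -462/(112*90) + 13489 = -462/10080 + 13489 = -462*1/10080 + 13489 = -11/240 + 13489 = 3237349/240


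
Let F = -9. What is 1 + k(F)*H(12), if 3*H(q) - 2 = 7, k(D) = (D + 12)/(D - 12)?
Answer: 4/7 ≈ 0.57143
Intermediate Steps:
k(D) = (12 + D)/(-12 + D)
H(q) = 3 (H(q) = ⅔ + (⅓)*7 = ⅔ + 7/3 = 3)
1 + k(F)*H(12) = 1 + ((12 - 9)/(-12 - 9))*3 = 1 + (3/(-21))*3 = 1 - 1/21*3*3 = 1 - ⅐*3 = 1 - 3/7 = 4/7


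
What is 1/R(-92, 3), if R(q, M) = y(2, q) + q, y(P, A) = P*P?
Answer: -1/88 ≈ -0.011364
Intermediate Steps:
y(P, A) = P²
R(q, M) = 4 + q (R(q, M) = 2² + q = 4 + q)
1/R(-92, 3) = 1/(4 - 92) = 1/(-88) = -1/88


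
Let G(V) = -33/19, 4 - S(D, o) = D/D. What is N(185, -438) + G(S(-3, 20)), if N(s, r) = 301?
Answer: 5686/19 ≈ 299.26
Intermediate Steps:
S(D, o) = 3 (S(D, o) = 4 - D/D = 4 - 1*1 = 4 - 1 = 3)
G(V) = -33/19 (G(V) = -33*1/19 = -33/19)
N(185, -438) + G(S(-3, 20)) = 301 - 33/19 = 5686/19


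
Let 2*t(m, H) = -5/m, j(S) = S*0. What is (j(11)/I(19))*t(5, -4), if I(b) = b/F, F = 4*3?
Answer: 0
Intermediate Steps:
j(S) = 0
t(m, H) = -5/(2*m) (t(m, H) = (-5/m)/2 = -5/(2*m))
F = 12
I(b) = b/12
(j(11)/I(19))*t(5, -4) = (0/(((1/12)*19)))*(-5/2/5) = (0/(19/12))*(-5/2*⅕) = (0*(12/19))*(-½) = 0*(-½) = 0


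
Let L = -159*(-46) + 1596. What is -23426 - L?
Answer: -32336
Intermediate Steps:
L = 8910 (L = 7314 + 1596 = 8910)
-23426 - L = -23426 - 1*8910 = -23426 - 8910 = -32336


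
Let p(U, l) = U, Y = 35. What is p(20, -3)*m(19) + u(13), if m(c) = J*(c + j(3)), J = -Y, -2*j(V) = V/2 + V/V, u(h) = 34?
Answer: -12391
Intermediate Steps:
j(V) = -½ - V/4 (j(V) = -(V/2 + V/V)/2 = -(V*(½) + 1)/2 = -(V/2 + 1)/2 = -(1 + V/2)/2 = -½ - V/4)
J = -35 (J = -1*35 = -35)
m(c) = 175/4 - 35*c (m(c) = -35*(c + (-½ - ¼*3)) = -35*(c + (-½ - ¾)) = -35*(c - 5/4) = -35*(-5/4 + c) = 175/4 - 35*c)
p(20, -3)*m(19) + u(13) = 20*(175/4 - 35*19) + 34 = 20*(175/4 - 665) + 34 = 20*(-2485/4) + 34 = -12425 + 34 = -12391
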